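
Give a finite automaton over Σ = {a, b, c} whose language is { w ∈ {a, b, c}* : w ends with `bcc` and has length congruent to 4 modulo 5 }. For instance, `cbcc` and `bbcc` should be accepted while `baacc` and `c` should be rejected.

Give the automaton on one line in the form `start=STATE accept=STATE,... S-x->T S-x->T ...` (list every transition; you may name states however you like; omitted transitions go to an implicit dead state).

Run two small machines in parallel and take their product. One (4 states) tracks how much of the suffix `bcc` has currently been matched; the other (5 states) tracks the input length modulo 5. Each combined state is a pair, one component from each; accept when both components accept. After merging equivalent states the machine shrinks.
        a   b   c  
>  s0   s1  s1  s1 
   s1   s2  s3  s2 
   s2   s4  s4  s4 
   s3   s4  s4  s5 
   s4   s6  s6  s6 
   s5   s6  s6  s7 
   s6   s0  s0  s0 
 * s7   s0  s0  s0 
(> = start, * = accepting)

start=s0 accept=s7 s0-a->s1 s0-b->s1 s0-c->s1 s1-a->s2 s1-b->s3 s1-c->s2 s2-a->s4 s2-b->s4 s2-c->s4 s3-a->s4 s3-b->s4 s3-c->s5 s4-a->s6 s4-b->s6 s4-c->s6 s5-a->s6 s5-b->s6 s5-c->s7 s6-a->s0 s6-b->s0 s6-c->s0 s7-a->s0 s7-b->s0 s7-c->s0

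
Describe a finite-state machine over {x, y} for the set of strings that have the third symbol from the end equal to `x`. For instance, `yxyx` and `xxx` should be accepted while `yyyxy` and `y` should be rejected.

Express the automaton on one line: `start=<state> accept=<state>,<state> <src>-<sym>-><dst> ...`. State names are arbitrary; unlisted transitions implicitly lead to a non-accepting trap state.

start=q0 accept=q7,q8,q9,q10 q0-x->q1 q0-y->q2 q1-x->q3 q1-y->q4 q2-x->q5 q2-y->q6 q3-x->q7 q3-y->q8 q4-x->q9 q4-y->q10 q5-x->q11 q5-y->q12 q6-x->q13 q6-y->q14 q7-x->q7 q7-y->q8 q8-x->q9 q8-y->q10 q9-x->q11 q9-y->q12 q10-x->q13 q10-y->q14 q11-x->q7 q11-y->q8 q12-x->q9 q12-y->q10 q13-x->q11 q13-y->q12 q14-x->q13 q14-y->q14

A DFA must remember the last 3 symbols (since which symbol is third-to-last isn't known until the input ends). Use one state per possible window of the last ≤3 symbols; accept from those whose window starts with `x`.
          x    y  
>  q0     q1   q2 
   q1     q3   q4 
   q2     q5   q6 
   q3     q7   q8 
   q4     q9  q10 
   q5    q11  q12 
   q6    q13  q14 
 * q7     q7   q8 
 * q8     q9  q10 
 * q9    q11  q12 
 * q10   q13  q14 
   q11    q7   q8 
   q12    q9  q10 
   q13   q11  q12 
   q14   q13  q14 
(> = start, * = accepting)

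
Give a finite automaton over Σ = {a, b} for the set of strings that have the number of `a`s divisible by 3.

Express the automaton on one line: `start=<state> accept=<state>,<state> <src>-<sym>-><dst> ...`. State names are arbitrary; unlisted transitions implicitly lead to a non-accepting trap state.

The only thing that matters is how many `a`s have appeared, reduced mod 3. Use one state per residue: q0 for 0, …, q2 for 2. Reading `a` moves to the next residue; anything else stays put. q0 is accepting.
3 states suffice.
        a   b  
>* q0   q1  q0 
   q1   q2  q1 
   q2   q0  q2 
(> = start, * = accepting)

start=q0 accept=q0 q0-a->q1 q0-b->q0 q1-a->q2 q1-b->q1 q2-a->q0 q2-b->q2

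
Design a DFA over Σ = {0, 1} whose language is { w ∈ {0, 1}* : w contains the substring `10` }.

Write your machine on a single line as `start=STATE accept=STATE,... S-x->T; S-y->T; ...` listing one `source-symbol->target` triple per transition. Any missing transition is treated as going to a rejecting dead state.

start=q0; accept=q2; q0-0->q0; q0-1->q1; q1-0->q2; q1-1->q1; q2-0->q2; q2-1->q2

Track how much of `10` has been matched so far: state q0 is no progress, q2 is the absorbing accept state reached once `10` has occurred. Intermediate states record partial matches; on a mismatch, fall back to the longest reusable overlap.
With 3 states:
        0   1  
>  q0   q0  q1 
   q1   q2  q1 
 * q2   q2  q2 
(> = start, * = accepting)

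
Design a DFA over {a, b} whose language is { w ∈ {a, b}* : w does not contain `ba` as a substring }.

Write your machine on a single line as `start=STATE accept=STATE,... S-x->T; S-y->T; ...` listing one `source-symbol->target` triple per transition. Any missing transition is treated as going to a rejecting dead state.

Track partial matches of the forbidden pattern `ba`. State s2 is a dead state reached once `ba` has occurred; every other state accepts. s0 means no part of `ba` is currently matched.
A 3-state machine:
        a   b  
>* s0   s0  s1 
 * s1   s2  s1 
   s2   s2  s2 
(> = start, * = accepting)

start=s0; accept=s0,s1; s0-a->s0; s0-b->s1; s1-a->s2; s1-b->s1; s2-a->s2; s2-b->s2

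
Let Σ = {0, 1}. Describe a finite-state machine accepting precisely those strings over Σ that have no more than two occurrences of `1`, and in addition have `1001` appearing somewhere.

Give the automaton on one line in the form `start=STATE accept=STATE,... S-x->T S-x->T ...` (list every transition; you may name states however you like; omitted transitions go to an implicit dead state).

start=q0 accept=q5 q0-0->q0 q0-1->q1 q1-0->q2 q1-1->q3 q2-0->q4 q2-1->q3 q3-0->q3 q3-1->q3 q4-0->q3 q4-1->q5 q5-0->q5 q5-1->q3

Handle the two conditions separately and then intersect. The first has 4 states tracking the count of `1`s, saturating at 3; the second has 5 states tracking whether and how much of `1001` has been seen. A product state is a pair (one from each), accepting exactly when both do. After merging equivalent states the machine shrinks.
With 6 states:
        0   1  
>  q0   q0  q1 
   q1   q2  q3 
   q2   q4  q3 
   q3   q3  q3 
   q4   q3  q5 
 * q5   q5  q3 
(> = start, * = accepting)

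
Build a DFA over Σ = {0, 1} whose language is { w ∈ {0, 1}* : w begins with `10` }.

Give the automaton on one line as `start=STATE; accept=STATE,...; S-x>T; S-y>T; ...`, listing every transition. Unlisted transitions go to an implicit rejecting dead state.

Walk along `10` while the input agrees: from s0 take `1` to s1, and so on. Any deviation drops to the rejecting sink s3. Once s2 is reached the prefix is confirmed and every continuation is accepted.
4 states suffice.
        0   1  
>  s0   s3  s1 
   s1   s2  s3 
 * s2   s2  s2 
   s3   s3  s3 
(> = start, * = accepting)

start=s0; accept=s2; s0-0>s3; s0-1>s1; s1-0>s2; s1-1>s3; s2-0>s2; s2-1>s2; s3-0>s3; s3-1>s3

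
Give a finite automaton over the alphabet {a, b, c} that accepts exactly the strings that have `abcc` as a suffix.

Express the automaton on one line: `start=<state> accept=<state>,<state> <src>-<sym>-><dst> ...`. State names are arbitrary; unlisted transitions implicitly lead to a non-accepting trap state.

start=S0 accept=S4 S0-a->S1 S0-b->S0 S0-c->S0 S1-a->S1 S1-b->S2 S1-c->S0 S2-a->S1 S2-b->S0 S2-c->S3 S3-a->S1 S3-b->S0 S3-c->S4 S4-a->S1 S4-b->S0 S4-c->S0

Let each state record the length of the longest suffix of the input read so far that is also a prefix of `abcc`. S1 means the last symbol is `a`; S2 means the last 2 symbols are `ab`; S3 means the last 3 symbols are `abc`; S4 means the last 4 symbols are `abcc`. Accept only at S4, where the string currently ends in `abcc`.
A 5-state machine:
        a   b   c  
>  S0   S1  S0  S0 
   S1   S1  S2  S0 
   S2   S1  S0  S3 
   S3   S1  S0  S4 
 * S4   S1  S0  S0 
(> = start, * = accepting)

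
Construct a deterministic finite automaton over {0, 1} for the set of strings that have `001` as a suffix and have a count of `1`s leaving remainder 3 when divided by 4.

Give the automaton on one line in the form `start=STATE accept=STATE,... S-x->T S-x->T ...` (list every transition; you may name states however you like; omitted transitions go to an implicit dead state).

start=A accept=N A-0->B A-1->C B-0->D B-1->C C-0->E C-1->F D-0->D D-1->G E-0->H E-1->F F-0->I F-1->J G-0->E G-1->F H-0->H H-1->K I-0->L I-1->J J-0->M J-1->A K-0->I K-1->J L-0->L L-1->N M-0->O M-1->A N-0->M N-1->A O-0->O O-1->P P-0->B P-1->C

Build one automaton per condition and run them in lockstep. One (4 states) tracks how much of the suffix `001` has currently been matched; the other (4 states) tracks the count of `1`s modulo 4. Each combined state is a pair, one component from each; accept when both components accept.
16 states suffice.
       0  1 
>  A   B  C 
   B   D  C 
   C   E  F 
   D   D  G 
   E   H  F 
   F   I  J 
   G   E  F 
   H   H  K 
   I   L  J 
   J   M  A 
   K   I  J 
   L   L  N 
   M   O  A 
 * N   M  A 
   O   O  P 
   P   B  C 
(> = start, * = accepting)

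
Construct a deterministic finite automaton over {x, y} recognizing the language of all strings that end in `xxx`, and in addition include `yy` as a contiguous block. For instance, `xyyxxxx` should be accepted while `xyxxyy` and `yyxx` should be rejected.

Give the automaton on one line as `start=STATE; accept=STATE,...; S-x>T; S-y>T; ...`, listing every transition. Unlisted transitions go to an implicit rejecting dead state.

Handle the two conditions separately and then intersect. One (4 states) tracks how much of the suffix `xxx` has currently been matched; the other (3 states) tracks whether and how much of `yy` has been seen. Each combined state is a pair, one component from each; accept when both components accept.
        x   y  
>  q0   q1  q2 
   q1   q3  q2 
   q2   q1  q4 
   q3   q5  q2 
   q4   q6  q4 
   q5   q5  q2 
   q6   q7  q4 
   q7   q8  q4 
 * q8   q8  q4 
(> = start, * = accepting)

start=q0; accept=q8; q0-x>q1; q0-y>q2; q1-x>q3; q1-y>q2; q2-x>q1; q2-y>q4; q3-x>q5; q3-y>q2; q4-x>q6; q4-y>q4; q5-x>q5; q5-y>q2; q6-x>q7; q6-y>q4; q7-x>q8; q7-y>q4; q8-x>q8; q8-y>q4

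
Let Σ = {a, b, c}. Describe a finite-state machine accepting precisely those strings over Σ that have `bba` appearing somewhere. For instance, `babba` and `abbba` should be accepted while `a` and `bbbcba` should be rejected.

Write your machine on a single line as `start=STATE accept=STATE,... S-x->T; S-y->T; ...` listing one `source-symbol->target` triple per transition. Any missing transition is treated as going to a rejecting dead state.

start=s0; accept=s3; s0-a->s0; s0-b->s1; s0-c->s0; s1-a->s0; s1-b->s2; s1-c->s0; s2-a->s3; s2-b->s2; s2-c->s0; s3-a->s3; s3-b->s3; s3-c->s3

States s0..s2 record the length of the longest prefix of `bba` that matches the current input suffix. Reaching s3 means `bba` has been seen, and we stay there forever. Accept from s3.
        a   b   c  
>  s0   s0  s1  s0 
   s1   s0  s2  s0 
   s2   s3  s2  s0 
 * s3   s3  s3  s3 
(> = start, * = accepting)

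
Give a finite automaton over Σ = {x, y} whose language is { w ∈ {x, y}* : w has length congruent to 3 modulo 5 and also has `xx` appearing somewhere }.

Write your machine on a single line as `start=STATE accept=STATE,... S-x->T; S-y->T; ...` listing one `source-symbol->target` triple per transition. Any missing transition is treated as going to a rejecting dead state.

start=q0; accept=q6; q0-x->q1; q0-y->q2; q1-x->q3; q1-y->q4; q2-x->q5; q2-y->q4; q3-x->q6; q3-y->q6; q4-x->q7; q4-y->q8; q5-x->q6; q5-y->q8; q6-x->q9; q6-y->q9; q7-x->q9; q7-y->q10; q8-x->q11; q8-y->q10; q9-x->q12; q9-y->q12; q10-x->q13; q10-y->q0; q11-x->q12; q11-y->q0; q12-x->q14; q12-y->q14; q13-x->q14; q13-y->q2; q14-x->q3; q14-y->q3

Build one automaton per condition and run them in lockstep. The first has 5 states tracking the input length modulo 5; the second has 3 states tracking whether and how much of `xx` has been seen. A product state is a pair (one from each), accepting exactly when both do.
With 15 states:
          x    y  
>  q0     q1   q2 
   q1     q3   q4 
   q2     q5   q4 
   q3     q6   q6 
   q4     q7   q8 
   q5     q6   q8 
 * q6     q9   q9 
   q7     q9  q10 
   q8    q11  q10 
   q9    q12  q12 
   q10   q13   q0 
   q11   q12   q0 
   q12   q14  q14 
   q13   q14   q2 
   q14    q3   q3 
(> = start, * = accepting)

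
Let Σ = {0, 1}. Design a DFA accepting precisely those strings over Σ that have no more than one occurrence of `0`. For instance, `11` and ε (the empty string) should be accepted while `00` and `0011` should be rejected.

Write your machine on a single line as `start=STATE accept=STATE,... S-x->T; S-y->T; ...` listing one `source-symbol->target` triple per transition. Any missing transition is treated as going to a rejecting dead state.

Only the number of `0`s matters, and only up to 2. Make a chain q0 → q1 → q2 advanced by each `0` (with q2 absorbing); every other symbol self-loops. The accepting set is {q0, q1}.
        0   1  
>* q0   q1  q0 
 * q1   q2  q1 
   q2   q2  q2 
(> = start, * = accepting)

start=q0; accept=q0,q1; q0-0->q1; q0-1->q0; q1-0->q2; q1-1->q1; q2-0->q2; q2-1->q2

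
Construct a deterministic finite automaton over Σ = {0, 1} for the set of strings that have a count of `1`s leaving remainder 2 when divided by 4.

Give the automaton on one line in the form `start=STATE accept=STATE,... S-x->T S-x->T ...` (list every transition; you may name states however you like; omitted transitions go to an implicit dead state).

start=s0 accept=s2 s0-0->s0 s0-1->s1 s1-0->s1 s1-1->s2 s2-0->s2 s2-1->s3 s3-0->s3 s3-1->s0

Keep the running count of `1`s modulo 4: each `1` advances along the cycle s0 → s1 → s2 → s3 → s0 while other symbols loop. Accept at s2.
A 4-state machine:
        0   1  
>  s0   s0  s1 
   s1   s1  s2 
 * s2   s2  s3 
   s3   s3  s0 
(> = start, * = accepting)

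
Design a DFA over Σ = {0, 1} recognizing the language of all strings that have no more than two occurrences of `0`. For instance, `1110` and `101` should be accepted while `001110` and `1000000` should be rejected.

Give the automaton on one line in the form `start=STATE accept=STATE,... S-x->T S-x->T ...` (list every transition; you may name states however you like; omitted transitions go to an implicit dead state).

Count `0`s, saturating at 3: states q0 through q2 mean 0 through 2 `0`s seen; q3 means more than 2. Each `0` increments (capped at q3); other symbols loop. Accept from {q0, q1, q2}.
4 states suffice.
        0   1  
>* q0   q1  q0 
 * q1   q2  q1 
 * q2   q3  q2 
   q3   q3  q3 
(> = start, * = accepting)

start=q0 accept=q0,q1,q2 q0-0->q1 q0-1->q0 q1-0->q2 q1-1->q1 q2-0->q3 q2-1->q2 q3-0->q3 q3-1->q3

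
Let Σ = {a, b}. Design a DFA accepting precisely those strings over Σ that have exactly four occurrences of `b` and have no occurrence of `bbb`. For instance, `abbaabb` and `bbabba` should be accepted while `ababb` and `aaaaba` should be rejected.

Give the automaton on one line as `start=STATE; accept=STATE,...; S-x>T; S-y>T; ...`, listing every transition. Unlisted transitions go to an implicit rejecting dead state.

start=q0; accept=q9; q0-a>q0; q0-b>q1; q1-a>q2; q1-b>q3; q2-a>q2; q2-b>q4; q3-a>q5; q3-b>q6; q4-a>q5; q4-b>q7; q5-a>q5; q5-b>q8; q6-a>q6; q6-b>q6; q7-a>q8; q7-b>q6; q8-a>q8; q8-b>q9; q9-a>q9; q9-b>q6

Run two small machines in parallel and take their product. One (6 states) tracks the count of `b`s, saturating at 5; the other (4 states) tracks partial matches of the forbidden pattern `bbb`. Each combined state is a pair, one component from each; accept when both components accept. Minimizing collapses redundant product states.
        a   b  
>  q0   q0  q1 
   q1   q2  q3 
   q2   q2  q4 
   q3   q5  q6 
   q4   q5  q7 
   q5   q5  q8 
   q6   q6  q6 
   q7   q8  q6 
   q8   q8  q9 
 * q9   q9  q6 
(> = start, * = accepting)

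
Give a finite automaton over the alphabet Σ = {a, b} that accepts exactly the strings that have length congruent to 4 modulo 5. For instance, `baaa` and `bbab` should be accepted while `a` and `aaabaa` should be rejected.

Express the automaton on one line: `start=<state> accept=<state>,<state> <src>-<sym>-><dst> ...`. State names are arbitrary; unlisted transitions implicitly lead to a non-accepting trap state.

start=q0 accept=q4 q0-a->q1 q0-b->q1 q1-a->q2 q1-b->q2 q2-a->q3 q2-b->q3 q3-a->q4 q3-b->q4 q4-a->q0 q4-b->q0

Count input length modulo 5: every symbol advances one step around the cycle q0 → q1 → q2 → q3 → q4 → q0. Accept at q4.
A 5-state machine:
        a   b  
>  q0   q1  q1 
   q1   q2  q2 
   q2   q3  q3 
   q3   q4  q4 
 * q4   q0  q0 
(> = start, * = accepting)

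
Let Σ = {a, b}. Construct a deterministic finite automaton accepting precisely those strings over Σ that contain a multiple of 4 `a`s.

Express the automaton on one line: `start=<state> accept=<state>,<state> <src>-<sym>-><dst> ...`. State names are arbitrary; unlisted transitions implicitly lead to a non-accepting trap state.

The only thing that matters is how many `a`s have appeared, reduced mod 4. Use one state per residue: S0 for 0, …, S3 for 3. Reading `a` moves to the next residue; anything else stays put. S0 is accepting.
4 states suffice.
        a   b  
>* S0   S1  S0 
   S1   S2  S1 
   S2   S3  S2 
   S3   S0  S3 
(> = start, * = accepting)

start=S0 accept=S0 S0-a->S1 S0-b->S0 S1-a->S2 S1-b->S1 S2-a->S3 S2-b->S2 S3-a->S0 S3-b->S3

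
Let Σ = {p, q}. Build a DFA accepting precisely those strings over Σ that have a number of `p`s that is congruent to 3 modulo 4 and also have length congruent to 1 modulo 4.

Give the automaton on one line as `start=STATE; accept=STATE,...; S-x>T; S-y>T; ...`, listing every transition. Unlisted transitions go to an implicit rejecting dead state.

start=S0; accept=S13; S0-p>S1; S0-q>S2; S1-p>S3; S1-q>S4; S2-p>S4; S2-q>S5; S3-p>S6; S3-q>S7; S4-p>S7; S4-q>S8; S5-p>S8; S5-q>S9; S6-p>S0; S6-q>S10; S7-p>S10; S7-q>S11; S8-p>S11; S8-q>S12; S9-p>S12; S9-q>S0; S10-p>S2; S10-q>S13; S11-p>S13; S11-q>S14; S12-p>S14; S12-q>S1; S13-p>S5; S13-q>S15; S14-p>S15; S14-q>S3; S15-p>S9; S15-q>S6

Handle the two conditions separately and then intersect. The first has 4 states tracking the count of `p`s modulo 4; the second has 4 states tracking the input length modulo 4. A product state is a pair (one from each), accepting exactly when both do.
16 states suffice.
          p    q  
>  S0     S1   S2 
   S1     S3   S4 
   S2     S4   S5 
   S3     S6   S7 
   S4     S7   S8 
   S5     S8   S9 
   S6     S0  S10 
   S7    S10  S11 
   S8    S11  S12 
   S9    S12   S0 
   S10    S2  S13 
   S11   S13  S14 
   S12   S14   S1 
 * S13    S5  S15 
   S14   S15   S3 
   S15    S9   S6 
(> = start, * = accepting)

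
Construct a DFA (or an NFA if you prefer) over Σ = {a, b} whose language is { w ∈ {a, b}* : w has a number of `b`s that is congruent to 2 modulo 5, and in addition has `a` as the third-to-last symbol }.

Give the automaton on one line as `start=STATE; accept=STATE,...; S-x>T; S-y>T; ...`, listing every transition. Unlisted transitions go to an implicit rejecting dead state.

start=q0; accept=q6,q11,q12,q15; q0-a>q1; q0-b>q2; q1-a>q1; q1-b>q3; q2-a>q4; q2-b>q5; q3-a>q4; q3-b>q6; q4-a>q7; q4-b>q8; q5-a>q9; q5-b>q10; q6-a>q9; q6-b>q10; q7-a>q7; q7-b>q11; q8-a>q12; q8-b>q10; q9-a>q13; q9-b>q10; q10-a>q10; q10-b>q14; q11-a>q12; q11-b>q10; q12-a>q13; q12-b>q10; q13-a>q15; q13-b>q10; q14-a>q14; q14-b>q0; q15-a>q15; q15-b>q10

Build one automaton per condition and run them in lockstep. The first has 5 states tracking the count of `b`s modulo 5; the second has 15 states tracking the last 3 symbols read. A product state is a pair (one from each), accepting exactly when both do. Equivalent product states are then merged.
16 states suffice.
          a    b  
>  q0     q1   q2 
   q1     q1   q3 
   q2     q4   q5 
   q3     q4   q6 
   q4     q7   q8 
   q5     q9  q10 
 * q6     q9  q10 
   q7     q7  q11 
   q8    q12  q10 
   q9    q13  q10 
   q10   q10  q14 
 * q11   q12  q10 
 * q12   q13  q10 
   q13   q15  q10 
   q14   q14   q0 
 * q15   q15  q10 
(> = start, * = accepting)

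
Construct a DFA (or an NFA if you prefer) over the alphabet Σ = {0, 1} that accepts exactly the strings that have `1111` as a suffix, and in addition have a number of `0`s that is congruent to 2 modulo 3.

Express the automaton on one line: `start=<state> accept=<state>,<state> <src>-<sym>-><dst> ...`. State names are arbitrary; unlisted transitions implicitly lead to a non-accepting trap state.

start=q0 accept=q14 q0-0->q1 q0-1->q2 q1-0->q3 q1-1->q4 q2-0->q1 q2-1->q5 q3-0->q0 q3-1->q6 q4-0->q3 q4-1->q7 q5-0->q1 q5-1->q8 q6-0->q0 q6-1->q9 q7-0->q3 q7-1->q10 q8-0->q1 q8-1->q11 q9-0->q0 q9-1->q12 q10-0->q3 q10-1->q13 q11-0->q1 q11-1->q11 q12-0->q0 q12-1->q14 q13-0->q3 q13-1->q13 q14-0->q0 q14-1->q14

Run two small machines in parallel and take their product. One (5 states) tracks how much of the suffix `1111` has currently been matched; the other (3 states) tracks the count of `0`s modulo 3. Each combined state is a pair, one component from each; accept when both components accept.
A 15-state machine:
          0    1  
>  q0     q1   q2 
   q1     q3   q4 
   q2     q1   q5 
   q3     q0   q6 
   q4     q3   q7 
   q5     q1   q8 
   q6     q0   q9 
   q7     q3  q10 
   q8     q1  q11 
   q9     q0  q12 
   q10    q3  q13 
   q11    q1  q11 
   q12    q0  q14 
   q13    q3  q13 
 * q14    q0  q14 
(> = start, * = accepting)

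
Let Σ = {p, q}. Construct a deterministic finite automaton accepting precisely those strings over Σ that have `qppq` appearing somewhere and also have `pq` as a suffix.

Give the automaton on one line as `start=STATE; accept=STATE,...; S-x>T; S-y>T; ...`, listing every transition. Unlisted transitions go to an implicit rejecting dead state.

start=s0; accept=s6; s0-p>s1; s0-q>s2; s1-p>s1; s1-q>s3; s2-p>s4; s2-q>s2; s3-p>s4; s3-q>s2; s4-p>s5; s4-q>s3; s5-p>s1; s5-q>s6; s6-p>s7; s6-q>s8; s7-p>s7; s7-q>s6; s8-p>s7; s8-q>s8

Handle the two conditions separately and then intersect. One (5 states) tracks whether and how much of `qppq` has been seen; the other (3 states) tracks how much of the suffix `pq` has currently been matched. Each combined state is a pair, one component from each; accept when both components accept.
A 9-state machine:
        p   q  
>  s0   s1  s2 
   s1   s1  s3 
   s2   s4  s2 
   s3   s4  s2 
   s4   s5  s3 
   s5   s1  s6 
 * s6   s7  s8 
   s7   s7  s6 
   s8   s7  s8 
(> = start, * = accepting)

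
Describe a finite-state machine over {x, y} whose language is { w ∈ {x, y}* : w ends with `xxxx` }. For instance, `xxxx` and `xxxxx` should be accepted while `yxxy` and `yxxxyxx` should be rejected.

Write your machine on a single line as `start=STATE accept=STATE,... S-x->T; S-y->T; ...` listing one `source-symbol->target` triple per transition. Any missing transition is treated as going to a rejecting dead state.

Let each state record the length of the longest suffix of the input read so far that is also a prefix of `xxxx`. S1 means the last symbol is `x`; S2 means the last 2 symbols are `xx`; S3 means the last 3 symbols are `xxx`; S4 means the last 4 symbols are `xxxx`. Accept only at S4, where the string currently ends in `xxxx`.
With 5 states:
        x   y  
>  S0   S1  S0 
   S1   S2  S0 
   S2   S3  S0 
   S3   S4  S0 
 * S4   S4  S0 
(> = start, * = accepting)

start=S0; accept=S4; S0-x->S1; S0-y->S0; S1-x->S2; S1-y->S0; S2-x->S3; S2-y->S0; S3-x->S4; S3-y->S0; S4-x->S4; S4-y->S0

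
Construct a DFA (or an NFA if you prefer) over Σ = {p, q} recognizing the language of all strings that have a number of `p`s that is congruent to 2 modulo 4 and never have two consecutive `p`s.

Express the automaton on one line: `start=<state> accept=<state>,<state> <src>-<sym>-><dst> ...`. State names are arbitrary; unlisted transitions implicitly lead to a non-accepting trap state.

start=A accept=E,F A-p->B A-q->A B-p->C B-q->D C-p->C C-q->C D-p->E D-q->D E-p->C E-q->F F-p->G F-q->F G-p->C G-q->H H-p->I H-q->H I-p->C I-q->A

Build one automaton per condition and run them in lockstep. One (4 states) tracks the count of `p`s modulo 4; the other (3 states) tracks partial matches of the forbidden pattern `pp`. Each combined state is a pair, one component from each; accept when both components accept. Minimizing collapses redundant product states.
       p  q 
>  A   B  A 
   B   C  D 
   C   C  C 
   D   E  D 
 * E   C  F 
 * F   G  F 
   G   C  H 
   H   I  H 
   I   C  A 
(> = start, * = accepting)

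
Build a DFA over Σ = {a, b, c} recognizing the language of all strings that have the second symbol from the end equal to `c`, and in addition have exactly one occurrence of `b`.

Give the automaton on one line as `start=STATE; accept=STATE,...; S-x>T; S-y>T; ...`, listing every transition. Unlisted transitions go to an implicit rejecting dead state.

Handle the two conditions separately and then intersect. The first has 13 states tracking the last 2 symbols read; the second has 3 states tracking the count of `b`s, saturating at 2. A product state is a pair (one from each), accepting exactly when both do. After merging equivalent states the machine shrinks.
A 7-state machine:
        a   b   c  
>  q0   q0  q1  q2 
   q1   q1  q3  q4 
   q2   q0  q5  q2 
   q3   q3  q3  q3 
   q4   q5  q3  q6 
 * q5   q1  q3  q4 
 * q6   q5  q3  q6 
(> = start, * = accepting)

start=q0; accept=q5,q6; q0-a>q0; q0-b>q1; q0-c>q2; q1-a>q1; q1-b>q3; q1-c>q4; q2-a>q0; q2-b>q5; q2-c>q2; q3-a>q3; q3-b>q3; q3-c>q3; q4-a>q5; q4-b>q3; q4-c>q6; q5-a>q1; q5-b>q3; q5-c>q4; q6-a>q5; q6-b>q3; q6-c>q6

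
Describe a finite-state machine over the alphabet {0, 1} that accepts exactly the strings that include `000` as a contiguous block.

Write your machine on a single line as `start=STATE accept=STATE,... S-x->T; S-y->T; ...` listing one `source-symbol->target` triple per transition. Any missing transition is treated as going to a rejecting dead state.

start=A; accept=D; A-0->B; A-1->A; B-0->C; B-1->A; C-0->D; C-1->A; D-0->D; D-1->D

States A..C record the length of the longest prefix of `000` that matches the current input suffix. Reaching D means `000` has been seen, and we stay there forever. Accept from D.
A 4-state machine:
       0  1 
>  A   B  A 
   B   C  A 
   C   D  A 
 * D   D  D 
(> = start, * = accepting)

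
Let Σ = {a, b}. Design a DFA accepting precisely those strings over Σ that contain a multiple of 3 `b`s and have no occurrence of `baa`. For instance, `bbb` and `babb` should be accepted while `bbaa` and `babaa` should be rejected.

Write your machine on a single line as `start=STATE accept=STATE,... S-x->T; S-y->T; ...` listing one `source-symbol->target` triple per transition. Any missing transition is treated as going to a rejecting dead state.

start=s0; accept=s0,s6,s7; s0-a->s0; s0-b->s1; s1-a->s2; s1-b->s3; s2-a->s4; s2-b->s3; s3-a->s5; s3-b->s6; s4-a->s4; s4-b->s4; s5-a->s4; s5-b->s6; s6-a->s7; s6-b->s1; s7-a->s4; s7-b->s1

Handle the two conditions separately and then intersect. The first has 3 states tracking the count of `b`s modulo 3; the second has 4 states tracking partial matches of the forbidden pattern `baa`. A product state is a pair (one from each), accepting exactly when both do. Minimizing collapses redundant product states.
        a   b  
>* s0   s0  s1 
   s1   s2  s3 
   s2   s4  s3 
   s3   s5  s6 
   s4   s4  s4 
   s5   s4  s6 
 * s6   s7  s1 
 * s7   s4  s1 
(> = start, * = accepting)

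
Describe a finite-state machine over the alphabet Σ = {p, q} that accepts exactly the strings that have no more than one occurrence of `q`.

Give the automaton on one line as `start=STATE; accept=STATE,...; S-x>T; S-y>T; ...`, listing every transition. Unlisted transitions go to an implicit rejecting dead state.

start=A; accept=A,B; A-p>A; A-q>B; B-p>B; B-q>C; C-p>C; C-q>C

Count `q`s, saturating at 2: state A means no `q` yet, B means one `q` seen, C means more than one. Each `q` increments (capped at C); other symbols loop. Accept from {A, B}.
3 states suffice.
       p  q 
>* A   A  B 
 * B   B  C 
   C   C  C 
(> = start, * = accepting)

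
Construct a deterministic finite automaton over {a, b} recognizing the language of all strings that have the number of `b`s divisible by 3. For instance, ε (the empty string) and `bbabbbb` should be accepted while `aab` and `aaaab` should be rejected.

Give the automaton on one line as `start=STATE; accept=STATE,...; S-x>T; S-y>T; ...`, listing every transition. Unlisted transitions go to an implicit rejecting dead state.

start=q0; accept=q0; q0-a>q0; q0-b>q1; q1-a>q1; q1-b>q2; q2-a>q2; q2-b>q0

Keep the running count of `b`s modulo 3: each `b` advances along the cycle q0 → q1 → q2 → q0 while other symbols loop. Accept at q0.
With 3 states:
        a   b  
>* q0   q0  q1 
   q1   q1  q2 
   q2   q2  q0 
(> = start, * = accepting)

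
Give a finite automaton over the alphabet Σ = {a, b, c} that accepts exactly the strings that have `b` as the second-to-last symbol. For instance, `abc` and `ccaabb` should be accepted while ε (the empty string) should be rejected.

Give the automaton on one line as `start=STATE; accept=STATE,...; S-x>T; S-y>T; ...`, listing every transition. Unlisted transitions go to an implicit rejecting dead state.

start=q0; accept=q7,q8,q9; q0-a>q1; q0-b>q2; q0-c>q3; q1-a>q4; q1-b>q5; q1-c>q6; q2-a>q7; q2-b>q8; q2-c>q9; q3-a>q10; q3-b>q11; q3-c>q12; q4-a>q4; q4-b>q5; q4-c>q6; q5-a>q7; q5-b>q8; q5-c>q9; q6-a>q10; q6-b>q11; q6-c>q12; q7-a>q4; q7-b>q5; q7-c>q6; q8-a>q7; q8-b>q8; q8-c>q9; q9-a>q10; q9-b>q11; q9-c>q12; q10-a>q4; q10-b>q5; q10-c>q6; q11-a>q7; q11-b>q8; q11-c>q9; q12-a>q10; q12-b>q11; q12-c>q12

Because acceptance depends on a position counted from the end, the machine has to buffer the most recent 2 symbols. Make each state the string of the last up-to-2 symbols read; on input `x` shift the window left and append `x`. Accept when the buffered window has length 2 and begins with `b`.
13 states suffice.
          a    b    c  
>  q0     q1   q2   q3 
   q1     q4   q5   q6 
   q2     q7   q8   q9 
   q3    q10  q11  q12 
   q4     q4   q5   q6 
   q5     q7   q8   q9 
   q6    q10  q11  q12 
 * q7     q4   q5   q6 
 * q8     q7   q8   q9 
 * q9    q10  q11  q12 
   q10    q4   q5   q6 
   q11    q7   q8   q9 
   q12   q10  q11  q12 
(> = start, * = accepting)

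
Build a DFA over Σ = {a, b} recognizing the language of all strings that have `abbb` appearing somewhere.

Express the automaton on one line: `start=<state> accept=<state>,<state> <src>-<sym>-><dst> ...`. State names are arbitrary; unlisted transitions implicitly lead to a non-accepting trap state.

start=S0 accept=S4 S0-a->S1 S0-b->S0 S1-a->S1 S1-b->S2 S2-a->S1 S2-b->S3 S3-a->S1 S3-b->S4 S4-a->S4 S4-b->S4

Track how much of `abbb` has been matched so far: state S0 is no progress, S4 is the absorbing accept state reached once `abbb` has occurred. Intermediate states record partial matches; on a mismatch, fall back to the longest reusable overlap.
A 5-state machine:
        a   b  
>  S0   S1  S0 
   S1   S1  S2 
   S2   S1  S3 
   S3   S1  S4 
 * S4   S4  S4 
(> = start, * = accepting)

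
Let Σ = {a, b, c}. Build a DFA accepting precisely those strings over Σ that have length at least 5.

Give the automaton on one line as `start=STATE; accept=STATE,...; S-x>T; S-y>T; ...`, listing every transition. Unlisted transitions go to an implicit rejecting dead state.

start=s0; accept=s5,s6; s0-a>s1; s0-b>s1; s0-c>s1; s1-a>s2; s1-b>s2; s1-c>s2; s2-a>s3; s2-b>s3; s2-c>s3; s3-a>s4; s3-b>s4; s3-c>s4; s4-a>s5; s4-b>s5; s4-c>s5; s5-a>s6; s5-b>s6; s5-c>s6; s6-a>s6; s6-b>s6; s6-c>s6

Count input length up to 6: every symbol moves from s0 toward s6, which means 'more than 5' and absorbs. Accept from {s5, s6}.
        a   b   c  
>  s0   s1  s1  s1 
   s1   s2  s2  s2 
   s2   s3  s3  s3 
   s3   s4  s4  s4 
   s4   s5  s5  s5 
 * s5   s6  s6  s6 
 * s6   s6  s6  s6 
(> = start, * = accepting)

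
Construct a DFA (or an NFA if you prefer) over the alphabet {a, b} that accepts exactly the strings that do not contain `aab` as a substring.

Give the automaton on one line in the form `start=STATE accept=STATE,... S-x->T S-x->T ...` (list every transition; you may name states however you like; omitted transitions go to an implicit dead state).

This is the complement of 'contains `aab`'. Use the same substring-matching states — q0 through q3 holding how much of `aab` has just been matched — but flip the accepting set: everything except the trap q3 accepts.
With 4 states:
        a   b  
>* q0   q1  q0 
 * q1   q2  q0 
 * q2   q2  q3 
   q3   q3  q3 
(> = start, * = accepting)

start=q0 accept=q0,q1,q2 q0-a->q1 q0-b->q0 q1-a->q2 q1-b->q0 q2-a->q2 q2-b->q3 q3-a->q3 q3-b->q3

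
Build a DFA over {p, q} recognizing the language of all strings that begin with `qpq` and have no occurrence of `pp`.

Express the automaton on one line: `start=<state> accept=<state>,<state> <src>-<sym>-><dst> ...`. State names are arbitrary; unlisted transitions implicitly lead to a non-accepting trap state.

start=A accept=E,F A-p->B A-q->C B-p->B B-q->B C-p->D C-q->B D-p->B D-q->E E-p->F E-q->E F-p->B F-q->E

Build one automaton per condition and run them in lockstep. The first has 5 states tracking whether the input so far still matches the prefix `qpq`; the second has 3 states tracking partial matches of the forbidden pattern `pp`. A product state is a pair (one from each), accepting exactly when both do. Equivalent product states are then merged.
A 6-state machine:
       p  q 
>  A   B  C 
   B   B  B 
   C   D  B 
   D   B  E 
 * E   F  E 
 * F   B  E 
(> = start, * = accepting)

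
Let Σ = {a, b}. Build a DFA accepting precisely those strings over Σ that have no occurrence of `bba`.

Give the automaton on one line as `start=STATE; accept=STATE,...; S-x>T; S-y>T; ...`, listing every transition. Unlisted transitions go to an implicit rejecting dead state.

start=q0; accept=q0,q1,q2; q0-a>q0; q0-b>q1; q1-a>q0; q1-b>q2; q2-a>q3; q2-b>q2; q3-a>q3; q3-b>q3

This is the complement of 'contains `bba`'. Use the same substring-matching states — q0 through q3 holding how much of `bba` has just been matched — but flip the accepting set: everything except the trap q3 accepts.
A 4-state machine:
        a   b  
>* q0   q0  q1 
 * q1   q0  q2 
 * q2   q3  q2 
   q3   q3  q3 
(> = start, * = accepting)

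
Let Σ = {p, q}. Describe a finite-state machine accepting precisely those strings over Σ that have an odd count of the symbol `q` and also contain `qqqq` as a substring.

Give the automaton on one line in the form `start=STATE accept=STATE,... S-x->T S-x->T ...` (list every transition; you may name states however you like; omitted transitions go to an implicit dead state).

Run two small machines in parallel and take their product. One (2 states) tracks the count of `q`s modulo 2; the other (5 states) tracks whether and how much of `qqqq` has been seen. Each combined state is a pair, one component from each; accept when both components accept.
A 10-state machine:
        p   q  
>  S0   S0  S1 
   S1   S2  S3 
   S2   S2  S4 
   S3   S0  S5 
   S4   S0  S6 
   S5   S2  S7 
   S6   S2  S8 
   S7   S7  S9 
   S8   S0  S9 
 * S9   S9  S7 
(> = start, * = accepting)

start=S0 accept=S9 S0-p->S0 S0-q->S1 S1-p->S2 S1-q->S3 S2-p->S2 S2-q->S4 S3-p->S0 S3-q->S5 S4-p->S0 S4-q->S6 S5-p->S2 S5-q->S7 S6-p->S2 S6-q->S8 S7-p->S7 S7-q->S9 S8-p->S0 S8-q->S9 S9-p->S9 S9-q->S7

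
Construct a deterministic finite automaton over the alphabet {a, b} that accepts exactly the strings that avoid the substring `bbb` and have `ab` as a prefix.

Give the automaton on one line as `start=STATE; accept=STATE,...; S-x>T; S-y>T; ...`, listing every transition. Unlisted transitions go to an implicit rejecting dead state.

start=s0; accept=s3,s4,s5; s0-a>s1; s0-b>s2; s1-a>s2; s1-b>s3; s2-a>s2; s2-b>s2; s3-a>s4; s3-b>s5; s4-a>s4; s4-b>s3; s5-a>s4; s5-b>s2

Build one automaton per condition and run them in lockstep. One (4 states) tracks partial matches of the forbidden pattern `bbb`; the other (4 states) tracks whether the input so far still matches the prefix `ab`. Each combined state is a pair, one component from each; accept when both components accept. Minimizing collapses redundant product states.
        a   b  
>  s0   s1  s2 
   s1   s2  s3 
   s2   s2  s2 
 * s3   s4  s5 
 * s4   s4  s3 
 * s5   s4  s2 
(> = start, * = accepting)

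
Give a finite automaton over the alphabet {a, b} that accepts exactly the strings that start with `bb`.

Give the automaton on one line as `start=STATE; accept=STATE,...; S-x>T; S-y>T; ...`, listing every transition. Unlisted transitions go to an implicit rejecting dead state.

Walk along `bb` while the input agrees: from s0 take `b` to s1, and so on. Any deviation drops to the rejecting sink s3. Once s2 is reached the prefix is confirmed and every continuation is accepted.
With 4 states:
        a   b  
>  s0   s3  s1 
   s1   s3  s2 
 * s2   s2  s2 
   s3   s3  s3 
(> = start, * = accepting)

start=s0; accept=s2; s0-a>s3; s0-b>s1; s1-a>s3; s1-b>s2; s2-a>s2; s2-b>s2; s3-a>s3; s3-b>s3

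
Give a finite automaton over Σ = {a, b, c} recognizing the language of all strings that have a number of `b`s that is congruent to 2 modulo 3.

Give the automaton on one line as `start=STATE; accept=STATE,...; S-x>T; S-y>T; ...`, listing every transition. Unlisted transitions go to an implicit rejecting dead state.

start=q0; accept=q2; q0-a>q0; q0-b>q1; q0-c>q0; q1-a>q1; q1-b>q2; q1-c>q1; q2-a>q2; q2-b>q0; q2-c>q2

The only thing that matters is how many `b`s have appeared, reduced mod 3. Use one state per residue: q0 for 0, …, q2 for 2. Reading `b` moves to the next residue; anything else stays put. q2 is accepting.
        a   b   c  
>  q0   q0  q1  q0 
   q1   q1  q2  q1 
 * q2   q2  q0  q2 
(> = start, * = accepting)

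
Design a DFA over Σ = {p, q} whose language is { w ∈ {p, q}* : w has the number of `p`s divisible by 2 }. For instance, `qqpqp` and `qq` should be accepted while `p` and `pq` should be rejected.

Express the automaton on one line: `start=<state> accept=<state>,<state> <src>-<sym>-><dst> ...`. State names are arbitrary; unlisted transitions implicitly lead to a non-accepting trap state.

Keep the running count of `p`s modulo 2: each `p` advances along the cycle A → B → A while other symbols loop. Accept at A.
2 states suffice.
       p  q 
>* A   B  A 
   B   A  B 
(> = start, * = accepting)

start=A accept=A A-p->B A-q->A B-p->A B-q->B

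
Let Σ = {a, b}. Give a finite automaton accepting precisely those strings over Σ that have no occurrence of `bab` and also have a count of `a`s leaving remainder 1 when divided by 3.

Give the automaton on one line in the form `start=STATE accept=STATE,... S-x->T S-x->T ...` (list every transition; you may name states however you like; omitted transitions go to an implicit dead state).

start=q0 accept=q1,q4,q5 q0-a->q1 q0-b->q2 q1-a->q3 q1-b->q4 q2-a->q5 q2-b->q2 q3-a->q0 q3-b->q6 q4-a->q7 q4-b->q4 q5-a->q3 q5-b->q8 q6-a->q9 q6-b->q6 q7-a->q0 q7-b->q10 q8-a->q10 q8-b->q8 q9-a->q1 q9-b->q11 q10-a->q11 q10-b->q10 q11-a->q8 q11-b->q11

Handle the two conditions separately and then intersect. The first has 4 states tracking partial matches of the forbidden pattern `bab`; the second has 3 states tracking the count of `a`s modulo 3. A product state is a pair (one from each), accepting exactly when both do.
A 12-state machine:
          a    b  
>  q0     q1   q2 
 * q1     q3   q4 
   q2     q5   q2 
   q3     q0   q6 
 * q4     q7   q4 
 * q5     q3   q8 
   q6     q9   q6 
   q7     q0  q10 
   q8    q10   q8 
   q9     q1  q11 
   q10   q11  q10 
   q11    q8  q11 
(> = start, * = accepting)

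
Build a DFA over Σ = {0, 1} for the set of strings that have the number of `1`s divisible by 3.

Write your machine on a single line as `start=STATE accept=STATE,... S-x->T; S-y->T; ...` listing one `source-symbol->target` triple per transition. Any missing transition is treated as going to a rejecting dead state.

Keep the running count of `1`s modulo 3: each `1` advances along the cycle S0 → S1 → S2 → S0 while other symbols loop. Accept at S0.
A 3-state machine:
        0   1  
>* S0   S0  S1 
   S1   S1  S2 
   S2   S2  S0 
(> = start, * = accepting)

start=S0; accept=S0; S0-0->S0; S0-1->S1; S1-0->S1; S1-1->S2; S2-0->S2; S2-1->S0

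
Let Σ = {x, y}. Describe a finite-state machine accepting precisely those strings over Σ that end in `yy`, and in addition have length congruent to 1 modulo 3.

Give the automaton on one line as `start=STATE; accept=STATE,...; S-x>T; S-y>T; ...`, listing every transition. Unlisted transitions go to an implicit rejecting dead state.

Handle the two conditions separately and then intersect. The first has 3 states tracking how much of the suffix `yy` has currently been matched; the second has 3 states tracking the input length modulo 3. A product state is a pair (one from each), accepting exactly when both do.
With 9 states:
        x   y  
>  q0   q1  q2 
   q1   q3  q4 
   q2   q3  q5 
   q3   q0  q6 
   q4   q0  q7 
   q5   q0  q7 
   q6   q1  q8 
   q7   q1  q8 
 * q8   q3  q5 
(> = start, * = accepting)

start=q0; accept=q8; q0-x>q1; q0-y>q2; q1-x>q3; q1-y>q4; q2-x>q3; q2-y>q5; q3-x>q0; q3-y>q6; q4-x>q0; q4-y>q7; q5-x>q0; q5-y>q7; q6-x>q1; q6-y>q8; q7-x>q1; q7-y>q8; q8-x>q3; q8-y>q5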